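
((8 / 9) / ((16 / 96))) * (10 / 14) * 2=160 / 21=7.62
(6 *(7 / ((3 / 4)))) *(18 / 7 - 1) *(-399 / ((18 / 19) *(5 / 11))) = -1223068 / 15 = -81537.87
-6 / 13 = -0.46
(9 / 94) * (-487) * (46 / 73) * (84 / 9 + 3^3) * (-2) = 7325454 / 3431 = 2135.08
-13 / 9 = -1.44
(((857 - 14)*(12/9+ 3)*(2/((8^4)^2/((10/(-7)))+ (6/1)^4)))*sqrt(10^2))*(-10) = 456625/7339222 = 0.06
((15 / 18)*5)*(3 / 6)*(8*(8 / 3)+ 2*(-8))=100 / 9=11.11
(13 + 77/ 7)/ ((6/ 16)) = 64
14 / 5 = 2.80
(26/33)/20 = 13/330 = 0.04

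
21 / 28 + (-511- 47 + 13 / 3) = -6635 / 12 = -552.92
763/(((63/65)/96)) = 226720/3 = 75573.33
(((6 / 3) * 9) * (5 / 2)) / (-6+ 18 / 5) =-75 / 4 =-18.75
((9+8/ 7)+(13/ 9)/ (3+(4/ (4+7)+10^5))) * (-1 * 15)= -3514623220/ 23100777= -152.14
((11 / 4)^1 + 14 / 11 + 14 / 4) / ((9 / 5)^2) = 8275 / 3564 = 2.32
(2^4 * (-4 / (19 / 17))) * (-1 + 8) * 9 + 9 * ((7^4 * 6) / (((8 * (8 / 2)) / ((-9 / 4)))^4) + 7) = -3541.41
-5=-5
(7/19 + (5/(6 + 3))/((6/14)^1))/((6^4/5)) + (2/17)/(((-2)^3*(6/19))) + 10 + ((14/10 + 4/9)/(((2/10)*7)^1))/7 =1405045895/138454596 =10.15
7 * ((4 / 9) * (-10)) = -280 / 9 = -31.11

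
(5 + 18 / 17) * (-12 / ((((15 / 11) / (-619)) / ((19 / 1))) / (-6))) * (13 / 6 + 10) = -3890962196 / 85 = -45776025.84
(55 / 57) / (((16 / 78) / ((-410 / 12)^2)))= 30047875 / 5472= 5491.21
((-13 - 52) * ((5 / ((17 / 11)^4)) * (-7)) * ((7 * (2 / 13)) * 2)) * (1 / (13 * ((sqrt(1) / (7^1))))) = 502186300 / 1085773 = 462.52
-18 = -18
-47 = -47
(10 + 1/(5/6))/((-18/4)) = -2.49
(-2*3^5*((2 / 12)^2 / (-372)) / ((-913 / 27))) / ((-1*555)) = 81 / 41888440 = 0.00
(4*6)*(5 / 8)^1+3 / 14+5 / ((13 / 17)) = 3959 / 182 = 21.75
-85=-85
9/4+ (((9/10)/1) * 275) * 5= 1239.75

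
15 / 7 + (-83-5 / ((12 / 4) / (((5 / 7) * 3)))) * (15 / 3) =-3015 / 7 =-430.71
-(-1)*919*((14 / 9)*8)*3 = 102928 / 3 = 34309.33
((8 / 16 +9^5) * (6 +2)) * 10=4723960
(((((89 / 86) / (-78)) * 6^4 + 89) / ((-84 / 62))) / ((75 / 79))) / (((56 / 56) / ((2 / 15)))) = -7.44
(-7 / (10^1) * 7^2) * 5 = -171.50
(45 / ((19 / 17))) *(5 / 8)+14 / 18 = 35489 / 1368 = 25.94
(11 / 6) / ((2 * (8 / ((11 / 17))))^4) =161051 / 32841793536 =0.00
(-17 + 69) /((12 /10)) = 130 /3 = 43.33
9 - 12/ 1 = -3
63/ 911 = 0.07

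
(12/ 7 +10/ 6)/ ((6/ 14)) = 71/ 9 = 7.89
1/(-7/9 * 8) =-9/56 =-0.16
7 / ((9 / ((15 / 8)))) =35 / 24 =1.46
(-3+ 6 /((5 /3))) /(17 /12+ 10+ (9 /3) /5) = 36 /721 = 0.05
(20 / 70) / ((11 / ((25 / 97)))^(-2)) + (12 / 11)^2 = 276144338 / 529375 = 521.64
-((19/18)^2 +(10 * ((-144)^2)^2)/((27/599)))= -30907084308841/324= -95392235521.11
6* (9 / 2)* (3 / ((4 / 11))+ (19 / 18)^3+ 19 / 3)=91909 / 216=425.50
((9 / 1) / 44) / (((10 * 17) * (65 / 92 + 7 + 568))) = 23 / 11004950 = 0.00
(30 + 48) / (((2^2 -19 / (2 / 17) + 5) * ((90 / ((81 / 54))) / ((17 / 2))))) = -221 / 3050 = -0.07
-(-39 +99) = -60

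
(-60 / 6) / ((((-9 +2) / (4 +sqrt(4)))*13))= 60 / 91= 0.66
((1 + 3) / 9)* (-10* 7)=-280 / 9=-31.11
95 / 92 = 1.03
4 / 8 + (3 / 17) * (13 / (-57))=297 / 646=0.46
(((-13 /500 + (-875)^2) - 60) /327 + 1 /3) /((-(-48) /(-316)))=-15414.94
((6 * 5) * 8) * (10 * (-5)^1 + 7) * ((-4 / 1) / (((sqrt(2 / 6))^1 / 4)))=165120 * sqrt(3)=285996.23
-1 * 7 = -7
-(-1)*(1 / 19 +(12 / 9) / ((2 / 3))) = 39 / 19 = 2.05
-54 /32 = -27 /16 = -1.69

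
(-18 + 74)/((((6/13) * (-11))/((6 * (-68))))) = 49504/11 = 4500.36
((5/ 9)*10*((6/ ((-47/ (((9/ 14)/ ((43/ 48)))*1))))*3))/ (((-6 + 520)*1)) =-10800/ 3635779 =-0.00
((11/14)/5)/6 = 11/420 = 0.03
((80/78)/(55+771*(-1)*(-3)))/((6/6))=5/11544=0.00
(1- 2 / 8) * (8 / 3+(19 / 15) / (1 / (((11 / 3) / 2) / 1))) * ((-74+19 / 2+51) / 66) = -1347 / 1760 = -0.77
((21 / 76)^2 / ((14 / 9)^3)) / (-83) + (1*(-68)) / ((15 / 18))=-10953546789 / 134234240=-81.60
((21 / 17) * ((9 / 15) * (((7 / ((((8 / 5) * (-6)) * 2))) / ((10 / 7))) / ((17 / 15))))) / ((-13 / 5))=15435 / 240448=0.06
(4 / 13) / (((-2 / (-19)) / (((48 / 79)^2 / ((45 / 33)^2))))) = 1177088 / 2028325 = 0.58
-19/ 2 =-9.50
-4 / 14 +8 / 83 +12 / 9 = 1994 / 1743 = 1.14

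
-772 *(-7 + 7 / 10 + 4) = 1775.60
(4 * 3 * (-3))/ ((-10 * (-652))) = -9/ 1630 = -0.01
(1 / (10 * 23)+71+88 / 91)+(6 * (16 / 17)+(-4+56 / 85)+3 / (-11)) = 289647093 / 3913910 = 74.00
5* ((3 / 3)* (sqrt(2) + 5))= 5* sqrt(2) + 25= 32.07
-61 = -61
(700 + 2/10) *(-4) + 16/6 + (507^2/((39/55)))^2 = 131409872226.87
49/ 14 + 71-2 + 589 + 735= 2793/ 2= 1396.50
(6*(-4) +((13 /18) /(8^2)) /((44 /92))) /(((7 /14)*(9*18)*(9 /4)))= -303829 /2309472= -0.13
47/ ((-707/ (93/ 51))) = -1457/ 12019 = -0.12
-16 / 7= -2.29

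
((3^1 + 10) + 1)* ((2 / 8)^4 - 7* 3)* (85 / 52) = -3198125 / 6656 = -480.49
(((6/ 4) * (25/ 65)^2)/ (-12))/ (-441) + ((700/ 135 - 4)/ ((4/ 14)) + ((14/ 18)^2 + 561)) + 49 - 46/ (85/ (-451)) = 391724509373/ 456117480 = 858.82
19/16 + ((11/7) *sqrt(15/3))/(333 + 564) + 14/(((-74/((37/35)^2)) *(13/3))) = 11 *sqrt(5)/6279 + 41449/36400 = 1.14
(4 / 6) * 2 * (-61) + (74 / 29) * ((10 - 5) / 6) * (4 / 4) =-2297 / 29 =-79.21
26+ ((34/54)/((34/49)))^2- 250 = -223.18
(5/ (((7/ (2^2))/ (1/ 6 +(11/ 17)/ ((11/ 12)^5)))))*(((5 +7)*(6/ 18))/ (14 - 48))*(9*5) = -522566700/ 29618743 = -17.64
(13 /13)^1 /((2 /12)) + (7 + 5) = 18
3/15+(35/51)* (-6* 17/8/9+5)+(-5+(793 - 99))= 2116477/3060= 691.66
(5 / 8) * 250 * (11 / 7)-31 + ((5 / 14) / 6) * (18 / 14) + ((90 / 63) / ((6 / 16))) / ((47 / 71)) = 1522516 / 6909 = 220.37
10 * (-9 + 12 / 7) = -510 / 7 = -72.86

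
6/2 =3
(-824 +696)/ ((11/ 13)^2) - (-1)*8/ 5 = -107192/ 605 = -177.18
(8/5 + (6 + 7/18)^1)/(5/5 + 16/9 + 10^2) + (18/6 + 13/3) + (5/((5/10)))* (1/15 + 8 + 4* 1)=1184719/9250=128.08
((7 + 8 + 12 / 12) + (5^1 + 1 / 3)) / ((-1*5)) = -64 / 15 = -4.27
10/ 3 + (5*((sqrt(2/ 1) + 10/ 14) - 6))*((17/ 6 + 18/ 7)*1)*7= -41855/ 42 + 1135*sqrt(2)/ 6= -729.03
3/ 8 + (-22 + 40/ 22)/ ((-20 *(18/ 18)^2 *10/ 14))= 1.79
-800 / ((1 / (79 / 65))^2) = -199712 / 169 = -1181.73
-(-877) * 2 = 1754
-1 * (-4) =4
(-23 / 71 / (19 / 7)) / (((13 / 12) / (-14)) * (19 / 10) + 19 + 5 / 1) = -270480 / 54058477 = -0.01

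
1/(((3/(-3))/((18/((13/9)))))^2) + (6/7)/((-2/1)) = 183201/1183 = 154.86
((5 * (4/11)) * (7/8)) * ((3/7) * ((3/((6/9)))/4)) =0.77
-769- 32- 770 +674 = -897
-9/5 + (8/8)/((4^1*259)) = -9319/5180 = -1.80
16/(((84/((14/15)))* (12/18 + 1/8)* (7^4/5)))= 0.00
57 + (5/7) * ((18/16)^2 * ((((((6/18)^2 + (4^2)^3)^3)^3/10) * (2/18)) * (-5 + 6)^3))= 125755834692173807033685916193740695025537/38569862016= 3260468876969440673709822000000.00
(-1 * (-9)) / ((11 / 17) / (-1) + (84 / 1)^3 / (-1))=-153 / 10075979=-0.00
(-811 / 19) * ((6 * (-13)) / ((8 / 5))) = 158145 / 76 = 2080.86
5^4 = 625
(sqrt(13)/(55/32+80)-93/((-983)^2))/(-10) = 93/9662890-16 *sqrt(13)/13075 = -0.00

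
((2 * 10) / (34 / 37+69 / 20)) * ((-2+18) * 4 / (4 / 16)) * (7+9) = 60620800 / 3233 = 18750.63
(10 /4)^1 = 5 /2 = 2.50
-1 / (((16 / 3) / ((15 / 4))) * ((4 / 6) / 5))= -675 / 128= -5.27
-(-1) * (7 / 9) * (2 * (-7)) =-98 / 9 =-10.89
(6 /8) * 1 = 3 /4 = 0.75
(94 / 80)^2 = 2209 / 1600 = 1.38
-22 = -22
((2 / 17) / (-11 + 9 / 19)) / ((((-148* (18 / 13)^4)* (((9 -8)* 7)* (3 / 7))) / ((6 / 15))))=542659 / 198089712000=0.00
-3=-3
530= 530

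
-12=-12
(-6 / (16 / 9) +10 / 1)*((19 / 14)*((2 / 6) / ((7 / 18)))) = 3021 / 392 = 7.71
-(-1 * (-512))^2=-262144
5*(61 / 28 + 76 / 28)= 685 / 28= 24.46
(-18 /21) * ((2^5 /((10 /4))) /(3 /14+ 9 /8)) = -8.19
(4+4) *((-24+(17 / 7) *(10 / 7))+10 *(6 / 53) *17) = -26704 / 2597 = -10.28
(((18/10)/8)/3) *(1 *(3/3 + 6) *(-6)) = -63/20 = -3.15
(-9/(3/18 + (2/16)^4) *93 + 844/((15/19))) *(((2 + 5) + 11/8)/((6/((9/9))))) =-2033215567/369180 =-5507.38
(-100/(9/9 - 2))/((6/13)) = 650/3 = 216.67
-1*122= -122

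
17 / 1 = 17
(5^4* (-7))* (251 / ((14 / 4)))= -313750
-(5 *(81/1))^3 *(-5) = 332150625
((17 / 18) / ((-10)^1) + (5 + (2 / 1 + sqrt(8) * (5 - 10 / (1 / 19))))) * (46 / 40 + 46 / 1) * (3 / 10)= 1172149 / 12000 - 104673 * sqrt(2) / 20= -7303.82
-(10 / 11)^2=-100 / 121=-0.83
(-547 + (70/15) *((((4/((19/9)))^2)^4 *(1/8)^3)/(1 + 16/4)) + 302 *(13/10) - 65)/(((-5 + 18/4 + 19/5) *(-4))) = 18605255414633/1120915160706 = 16.60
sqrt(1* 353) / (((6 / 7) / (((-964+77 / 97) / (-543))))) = 654017* sqrt(353) / 316026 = 38.88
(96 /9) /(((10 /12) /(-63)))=-4032 /5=-806.40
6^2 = 36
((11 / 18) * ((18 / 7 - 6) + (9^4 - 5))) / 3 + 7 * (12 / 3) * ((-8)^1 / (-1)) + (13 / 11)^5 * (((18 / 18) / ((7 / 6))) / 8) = 189819015173 / 121754556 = 1559.03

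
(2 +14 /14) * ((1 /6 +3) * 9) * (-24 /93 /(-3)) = 228 /31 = 7.35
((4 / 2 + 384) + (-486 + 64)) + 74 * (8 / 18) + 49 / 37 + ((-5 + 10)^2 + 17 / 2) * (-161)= -3593261 / 666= -5395.29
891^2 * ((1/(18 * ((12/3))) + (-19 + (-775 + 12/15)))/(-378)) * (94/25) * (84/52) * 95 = 2499191009271/2600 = 961227311.26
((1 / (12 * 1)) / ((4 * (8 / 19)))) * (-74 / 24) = -703 / 4608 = -0.15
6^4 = 1296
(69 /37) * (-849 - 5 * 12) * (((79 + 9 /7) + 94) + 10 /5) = -77397714 /259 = -298832.87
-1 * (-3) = 3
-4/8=-1/2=-0.50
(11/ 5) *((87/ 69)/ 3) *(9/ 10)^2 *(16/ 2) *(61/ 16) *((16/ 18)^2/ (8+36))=0.41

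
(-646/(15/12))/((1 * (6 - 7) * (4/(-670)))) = -86564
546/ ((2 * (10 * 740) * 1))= 0.04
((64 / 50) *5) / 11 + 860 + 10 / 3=142546 / 165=863.92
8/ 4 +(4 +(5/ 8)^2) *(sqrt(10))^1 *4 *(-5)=2 -1405 *sqrt(10)/ 16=-275.69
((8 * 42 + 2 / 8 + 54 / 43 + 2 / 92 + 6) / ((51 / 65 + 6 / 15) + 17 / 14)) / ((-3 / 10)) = -3091713625 / 6476961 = -477.34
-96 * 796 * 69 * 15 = -79090560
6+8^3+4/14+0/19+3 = 3649/7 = 521.29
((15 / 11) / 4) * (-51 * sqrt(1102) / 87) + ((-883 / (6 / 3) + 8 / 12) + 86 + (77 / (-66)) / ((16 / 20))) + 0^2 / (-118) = -8551 / 24-255 * sqrt(1102) / 1276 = -362.93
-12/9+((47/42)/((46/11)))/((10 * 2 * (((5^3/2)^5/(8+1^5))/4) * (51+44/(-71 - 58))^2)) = -4196595596312857117916/3147446697235107421875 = -1.33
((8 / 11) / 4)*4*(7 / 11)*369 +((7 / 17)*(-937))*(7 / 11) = -153755 / 2057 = -74.75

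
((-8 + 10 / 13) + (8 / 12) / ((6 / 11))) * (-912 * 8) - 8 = 43830.36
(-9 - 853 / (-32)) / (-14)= -565 / 448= -1.26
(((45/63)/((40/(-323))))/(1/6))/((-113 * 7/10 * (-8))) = -4845/88592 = -0.05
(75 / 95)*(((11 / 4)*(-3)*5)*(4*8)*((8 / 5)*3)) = -95040 / 19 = -5002.11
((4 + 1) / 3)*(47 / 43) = 235 / 129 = 1.82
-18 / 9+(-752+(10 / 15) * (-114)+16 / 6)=-2482 / 3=-827.33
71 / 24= 2.96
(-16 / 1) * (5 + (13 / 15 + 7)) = -3088 / 15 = -205.87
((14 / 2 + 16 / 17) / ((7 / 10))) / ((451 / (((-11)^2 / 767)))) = 14850 / 3742193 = 0.00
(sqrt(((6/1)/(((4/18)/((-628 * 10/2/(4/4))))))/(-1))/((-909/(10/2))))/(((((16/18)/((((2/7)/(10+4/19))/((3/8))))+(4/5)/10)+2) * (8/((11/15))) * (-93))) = 0.00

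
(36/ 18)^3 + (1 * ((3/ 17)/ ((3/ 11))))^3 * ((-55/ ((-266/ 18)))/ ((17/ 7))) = 8.42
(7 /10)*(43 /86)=7 /20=0.35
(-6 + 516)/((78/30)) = 2550/13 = 196.15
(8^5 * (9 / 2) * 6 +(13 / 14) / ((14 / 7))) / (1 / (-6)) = -74317863 / 14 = -5308418.79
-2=-2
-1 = -1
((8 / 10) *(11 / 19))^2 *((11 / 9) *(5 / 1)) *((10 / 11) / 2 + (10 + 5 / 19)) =14.05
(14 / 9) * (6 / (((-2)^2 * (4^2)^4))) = 7 / 196608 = 0.00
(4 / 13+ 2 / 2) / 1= 17 / 13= 1.31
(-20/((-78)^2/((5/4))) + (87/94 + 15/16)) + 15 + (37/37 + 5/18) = 18.14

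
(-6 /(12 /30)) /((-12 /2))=5 /2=2.50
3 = 3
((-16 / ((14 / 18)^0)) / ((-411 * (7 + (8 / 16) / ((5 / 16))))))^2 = 6400 / 312334929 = 0.00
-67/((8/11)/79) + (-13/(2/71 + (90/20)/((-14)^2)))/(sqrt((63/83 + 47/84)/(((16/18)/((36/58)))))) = -58223/8 - 1447264 * sqrt(552531)/4059819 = -7542.86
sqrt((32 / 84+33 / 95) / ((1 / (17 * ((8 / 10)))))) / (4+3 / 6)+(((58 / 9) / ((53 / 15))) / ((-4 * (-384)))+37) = 4 * sqrt(9855699) / 17955+4518289 / 122112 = 37.70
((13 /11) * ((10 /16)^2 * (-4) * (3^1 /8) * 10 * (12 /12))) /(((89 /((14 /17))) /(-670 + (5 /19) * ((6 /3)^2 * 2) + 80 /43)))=9284559375 /217557296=42.68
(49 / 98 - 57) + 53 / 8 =-399 / 8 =-49.88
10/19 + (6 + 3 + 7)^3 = 4096.53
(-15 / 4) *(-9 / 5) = 27 / 4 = 6.75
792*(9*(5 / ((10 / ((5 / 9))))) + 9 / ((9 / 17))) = 15444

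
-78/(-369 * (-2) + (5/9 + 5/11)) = -3861/36581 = -0.11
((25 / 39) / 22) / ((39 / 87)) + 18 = 201497 / 11154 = 18.06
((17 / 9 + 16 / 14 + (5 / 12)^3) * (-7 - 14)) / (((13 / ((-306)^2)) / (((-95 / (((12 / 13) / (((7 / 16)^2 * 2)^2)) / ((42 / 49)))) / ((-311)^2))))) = 3182242855995 / 50709659648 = 62.75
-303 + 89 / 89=-302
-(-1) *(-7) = -7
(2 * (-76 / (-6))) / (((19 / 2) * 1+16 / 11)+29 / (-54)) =3762 / 1547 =2.43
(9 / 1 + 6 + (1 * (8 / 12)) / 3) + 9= 218 / 9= 24.22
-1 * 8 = -8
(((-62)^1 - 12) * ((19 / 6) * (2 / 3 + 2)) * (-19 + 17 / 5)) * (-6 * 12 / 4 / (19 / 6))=-277056 / 5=-55411.20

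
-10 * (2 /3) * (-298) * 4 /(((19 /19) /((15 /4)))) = 29800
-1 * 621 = -621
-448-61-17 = -526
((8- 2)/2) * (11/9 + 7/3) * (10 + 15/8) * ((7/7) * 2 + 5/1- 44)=-14060/3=-4686.67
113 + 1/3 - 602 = -1466/3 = -488.67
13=13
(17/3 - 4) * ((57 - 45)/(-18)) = -10/9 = -1.11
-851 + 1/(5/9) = -4246/5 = -849.20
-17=-17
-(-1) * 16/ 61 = 16/ 61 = 0.26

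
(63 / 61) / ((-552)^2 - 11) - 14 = -14.00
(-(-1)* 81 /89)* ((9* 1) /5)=729 /445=1.64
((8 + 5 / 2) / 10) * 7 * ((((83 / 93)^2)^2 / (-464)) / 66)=-2325457729 / 15272229836160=-0.00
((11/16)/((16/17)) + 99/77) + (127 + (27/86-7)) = 122.33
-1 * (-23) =23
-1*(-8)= 8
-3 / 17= -0.18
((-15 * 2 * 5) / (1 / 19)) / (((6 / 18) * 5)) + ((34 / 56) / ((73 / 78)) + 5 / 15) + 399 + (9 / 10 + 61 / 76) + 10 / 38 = -761992699 / 582540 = -1308.05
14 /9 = 1.56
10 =10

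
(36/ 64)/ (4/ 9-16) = -81/ 2240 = -0.04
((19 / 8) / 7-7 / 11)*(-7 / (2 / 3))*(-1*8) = -24.95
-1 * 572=-572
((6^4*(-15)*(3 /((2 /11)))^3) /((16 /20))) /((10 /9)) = -392971095 /4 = -98242773.75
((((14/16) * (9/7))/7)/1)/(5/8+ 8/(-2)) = -1/21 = -0.05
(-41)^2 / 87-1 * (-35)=4726 / 87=54.32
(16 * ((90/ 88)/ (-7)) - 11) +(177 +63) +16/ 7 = 17629/ 77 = 228.95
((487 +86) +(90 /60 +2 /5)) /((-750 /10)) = -5749 /750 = -7.67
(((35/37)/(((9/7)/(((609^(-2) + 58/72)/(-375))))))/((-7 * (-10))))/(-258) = 26557/303465430800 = 0.00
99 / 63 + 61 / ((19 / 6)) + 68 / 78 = 112591 / 5187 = 21.71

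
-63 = -63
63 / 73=0.86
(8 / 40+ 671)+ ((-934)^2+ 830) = 4369286 / 5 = 873857.20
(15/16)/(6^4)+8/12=4613/6912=0.67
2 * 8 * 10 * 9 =1440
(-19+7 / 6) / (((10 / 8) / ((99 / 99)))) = -214 / 15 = -14.27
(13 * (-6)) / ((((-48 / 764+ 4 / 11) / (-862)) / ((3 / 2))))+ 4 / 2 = 105947759 / 316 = 335277.72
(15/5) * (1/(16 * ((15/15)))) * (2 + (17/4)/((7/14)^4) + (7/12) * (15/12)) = 3395/256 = 13.26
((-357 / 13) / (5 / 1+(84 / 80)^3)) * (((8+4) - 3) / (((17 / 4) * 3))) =-2016000 / 640393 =-3.15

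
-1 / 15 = -0.07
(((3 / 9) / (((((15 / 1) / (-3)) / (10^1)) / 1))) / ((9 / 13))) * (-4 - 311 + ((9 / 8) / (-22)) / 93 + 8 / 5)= 111144371 / 368280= 301.79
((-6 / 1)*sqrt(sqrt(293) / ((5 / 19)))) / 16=-3.02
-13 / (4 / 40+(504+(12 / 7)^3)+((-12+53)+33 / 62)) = -691145 / 29276379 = -0.02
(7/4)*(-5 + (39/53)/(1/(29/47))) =-19817/2491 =-7.96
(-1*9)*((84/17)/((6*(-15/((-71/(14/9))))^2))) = -408321/5950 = -68.63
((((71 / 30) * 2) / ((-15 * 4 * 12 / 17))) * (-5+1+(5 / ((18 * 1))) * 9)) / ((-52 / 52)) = -1207 / 7200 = -0.17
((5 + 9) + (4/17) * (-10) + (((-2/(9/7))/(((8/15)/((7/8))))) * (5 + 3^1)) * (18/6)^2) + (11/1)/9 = -170.88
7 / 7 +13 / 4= 17 / 4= 4.25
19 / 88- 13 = -1125 / 88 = -12.78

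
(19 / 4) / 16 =0.30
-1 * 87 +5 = -82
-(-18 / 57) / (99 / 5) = 10 / 627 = 0.02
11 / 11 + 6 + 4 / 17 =123 / 17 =7.24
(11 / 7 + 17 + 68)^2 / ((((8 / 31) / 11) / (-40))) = -626137380 / 49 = -12778313.88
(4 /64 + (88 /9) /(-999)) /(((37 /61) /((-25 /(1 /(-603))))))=774793025 /591408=1310.08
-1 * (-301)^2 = -90601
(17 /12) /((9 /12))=1.89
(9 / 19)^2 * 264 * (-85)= -1817640 / 361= -5035.01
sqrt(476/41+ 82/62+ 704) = sqrt(1158161891)/1271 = 26.78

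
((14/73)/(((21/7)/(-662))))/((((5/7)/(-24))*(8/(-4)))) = -259504/365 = -710.97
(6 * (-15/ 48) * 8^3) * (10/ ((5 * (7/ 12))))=-23040/ 7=-3291.43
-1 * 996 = -996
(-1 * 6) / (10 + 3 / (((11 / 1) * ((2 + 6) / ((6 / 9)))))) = -88 / 147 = -0.60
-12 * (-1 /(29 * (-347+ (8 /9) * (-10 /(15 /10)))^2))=8748 /2633253389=0.00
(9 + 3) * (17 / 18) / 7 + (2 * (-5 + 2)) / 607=20512 / 12747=1.61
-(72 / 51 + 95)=-96.41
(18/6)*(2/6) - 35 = -34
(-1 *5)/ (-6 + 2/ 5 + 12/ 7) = 175/ 136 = 1.29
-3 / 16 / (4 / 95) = -285 / 64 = -4.45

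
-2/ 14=-1/ 7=-0.14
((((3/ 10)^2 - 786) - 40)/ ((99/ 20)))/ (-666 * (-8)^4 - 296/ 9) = 0.00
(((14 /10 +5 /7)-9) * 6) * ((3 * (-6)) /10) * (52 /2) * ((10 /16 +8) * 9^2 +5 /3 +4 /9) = 474207747 /350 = 1354879.28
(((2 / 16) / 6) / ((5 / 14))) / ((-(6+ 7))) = -0.00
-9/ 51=-3/ 17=-0.18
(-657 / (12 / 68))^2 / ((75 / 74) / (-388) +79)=397969251048 / 2268173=175458.07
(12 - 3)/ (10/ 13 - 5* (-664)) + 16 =230279/ 14390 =16.00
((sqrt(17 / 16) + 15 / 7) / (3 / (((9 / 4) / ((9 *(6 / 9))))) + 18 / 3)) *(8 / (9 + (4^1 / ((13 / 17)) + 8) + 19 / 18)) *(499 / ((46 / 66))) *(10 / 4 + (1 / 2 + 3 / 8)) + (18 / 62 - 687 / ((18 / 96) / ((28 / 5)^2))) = -546251108296388 / 4759292825 + 52019253 *sqrt(17) / 3509156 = -114714.57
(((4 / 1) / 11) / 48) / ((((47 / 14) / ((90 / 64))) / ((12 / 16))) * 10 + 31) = 63 / 522500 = 0.00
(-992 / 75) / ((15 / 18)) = -1984 / 125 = -15.87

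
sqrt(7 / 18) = sqrt(14) / 6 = 0.62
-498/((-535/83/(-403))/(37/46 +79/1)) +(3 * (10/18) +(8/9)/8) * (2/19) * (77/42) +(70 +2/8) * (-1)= -62741723562437/25249860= -2484834.51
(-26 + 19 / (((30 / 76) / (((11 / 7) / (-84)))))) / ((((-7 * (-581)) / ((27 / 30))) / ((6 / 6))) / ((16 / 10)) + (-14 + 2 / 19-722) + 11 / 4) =-0.01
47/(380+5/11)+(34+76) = 460867/4185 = 110.12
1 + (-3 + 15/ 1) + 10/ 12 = 83/ 6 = 13.83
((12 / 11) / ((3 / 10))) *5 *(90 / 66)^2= 45000 / 1331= 33.81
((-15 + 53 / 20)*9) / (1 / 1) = -2223 / 20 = -111.15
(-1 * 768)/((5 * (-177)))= 256/295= 0.87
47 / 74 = 0.64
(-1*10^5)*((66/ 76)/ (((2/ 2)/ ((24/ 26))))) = -19800000/ 247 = -80161.94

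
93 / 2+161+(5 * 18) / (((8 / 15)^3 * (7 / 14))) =178435 / 128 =1394.02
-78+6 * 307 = 1764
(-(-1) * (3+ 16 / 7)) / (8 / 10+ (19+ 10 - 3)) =185 / 938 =0.20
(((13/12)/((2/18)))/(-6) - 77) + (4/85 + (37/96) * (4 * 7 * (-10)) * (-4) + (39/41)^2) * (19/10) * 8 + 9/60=111404465971/17146200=6497.33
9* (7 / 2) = 63 / 2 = 31.50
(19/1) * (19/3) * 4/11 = 1444/33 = 43.76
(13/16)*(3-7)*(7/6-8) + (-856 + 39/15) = -99743/120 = -831.19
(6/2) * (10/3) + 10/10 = 11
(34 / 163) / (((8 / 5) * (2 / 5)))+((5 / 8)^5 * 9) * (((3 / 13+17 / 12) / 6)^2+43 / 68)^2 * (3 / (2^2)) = 113803199323833427775 / 175523392470103621632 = 0.65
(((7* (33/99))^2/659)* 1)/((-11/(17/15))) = -833/978615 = -0.00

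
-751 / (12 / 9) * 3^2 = -20277 / 4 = -5069.25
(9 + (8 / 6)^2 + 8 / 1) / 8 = 169 / 72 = 2.35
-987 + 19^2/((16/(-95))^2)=3005353/256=11739.66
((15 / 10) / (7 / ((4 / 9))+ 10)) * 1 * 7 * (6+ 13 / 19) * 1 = 5334 / 1957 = 2.73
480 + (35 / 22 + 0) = 10595 / 22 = 481.59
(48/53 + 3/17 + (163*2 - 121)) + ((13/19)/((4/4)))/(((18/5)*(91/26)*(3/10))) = 667362530/3235491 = 206.26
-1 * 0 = 0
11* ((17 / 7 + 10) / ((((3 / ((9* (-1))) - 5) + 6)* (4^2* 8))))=2871 / 1792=1.60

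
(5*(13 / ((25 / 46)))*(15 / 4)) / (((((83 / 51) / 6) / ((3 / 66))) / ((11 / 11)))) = 137241 / 1826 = 75.16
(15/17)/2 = 15/34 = 0.44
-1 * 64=-64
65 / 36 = 1.81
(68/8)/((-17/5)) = -5/2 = -2.50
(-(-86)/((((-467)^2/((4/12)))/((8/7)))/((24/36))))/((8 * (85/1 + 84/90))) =860/5903451141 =0.00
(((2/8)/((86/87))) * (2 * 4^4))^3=172622610432/79507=2171162.42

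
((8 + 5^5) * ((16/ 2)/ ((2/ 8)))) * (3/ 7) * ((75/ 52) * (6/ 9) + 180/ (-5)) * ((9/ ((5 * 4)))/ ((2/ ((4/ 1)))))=-47423016/ 35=-1354943.31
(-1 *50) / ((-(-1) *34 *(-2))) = 25 / 34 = 0.74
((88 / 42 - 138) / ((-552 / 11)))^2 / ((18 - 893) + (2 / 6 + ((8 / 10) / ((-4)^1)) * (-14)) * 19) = -111998095 / 12452033664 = -0.01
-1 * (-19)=19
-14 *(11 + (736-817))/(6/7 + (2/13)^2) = 579670/521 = 1112.61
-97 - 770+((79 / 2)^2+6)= 2797 / 4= 699.25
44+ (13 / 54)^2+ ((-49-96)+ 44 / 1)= -166043 / 2916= -56.94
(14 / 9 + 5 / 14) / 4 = 241 / 504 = 0.48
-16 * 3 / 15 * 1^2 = -16 / 5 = -3.20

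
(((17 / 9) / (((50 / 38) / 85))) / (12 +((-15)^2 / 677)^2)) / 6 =1.68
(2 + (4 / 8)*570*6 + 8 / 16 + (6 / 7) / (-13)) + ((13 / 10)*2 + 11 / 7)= 1562111 / 910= 1716.61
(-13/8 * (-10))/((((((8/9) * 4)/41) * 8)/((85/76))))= 2038725/77824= 26.20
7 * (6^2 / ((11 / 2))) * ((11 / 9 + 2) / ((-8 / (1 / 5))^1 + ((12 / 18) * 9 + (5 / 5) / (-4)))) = -4.31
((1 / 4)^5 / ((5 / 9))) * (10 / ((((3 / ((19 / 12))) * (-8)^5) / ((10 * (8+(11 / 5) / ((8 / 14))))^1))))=-4503 / 134217728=-0.00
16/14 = 8/7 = 1.14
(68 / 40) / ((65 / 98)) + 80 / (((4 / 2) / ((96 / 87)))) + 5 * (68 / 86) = 20529001 / 405275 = 50.65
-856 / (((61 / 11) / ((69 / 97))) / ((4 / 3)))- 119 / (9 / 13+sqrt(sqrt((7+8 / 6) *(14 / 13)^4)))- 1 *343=-2704112189738 / 5566222489- 21224840 *3^(1 / 4) *sqrt(5) / 940717- 1754298 *3^(3 / 4) *sqrt(5) / 940717+13644540 *sqrt(3) / 940717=-536.59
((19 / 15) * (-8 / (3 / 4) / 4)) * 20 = -608 / 9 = -67.56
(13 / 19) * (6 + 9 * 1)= 195 / 19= 10.26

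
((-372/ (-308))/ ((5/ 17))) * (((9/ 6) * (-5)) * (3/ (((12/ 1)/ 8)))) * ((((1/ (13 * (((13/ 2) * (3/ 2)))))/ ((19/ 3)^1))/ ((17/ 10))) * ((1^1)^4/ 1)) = -11160/ 247247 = -0.05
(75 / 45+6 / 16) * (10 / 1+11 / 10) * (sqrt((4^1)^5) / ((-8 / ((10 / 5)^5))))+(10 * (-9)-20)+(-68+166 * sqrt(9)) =-12904 / 5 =-2580.80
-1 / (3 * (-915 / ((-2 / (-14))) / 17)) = 0.00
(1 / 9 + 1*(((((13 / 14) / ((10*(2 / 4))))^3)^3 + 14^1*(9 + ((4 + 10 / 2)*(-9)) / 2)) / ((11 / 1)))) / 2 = -159719576410559505643 / 7990014186000000000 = -19.99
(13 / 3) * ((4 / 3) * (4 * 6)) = 416 / 3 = 138.67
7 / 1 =7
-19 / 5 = -3.80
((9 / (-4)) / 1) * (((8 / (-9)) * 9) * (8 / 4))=36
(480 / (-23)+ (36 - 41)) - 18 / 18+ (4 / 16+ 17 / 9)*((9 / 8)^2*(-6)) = -126921 / 2944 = -43.11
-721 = -721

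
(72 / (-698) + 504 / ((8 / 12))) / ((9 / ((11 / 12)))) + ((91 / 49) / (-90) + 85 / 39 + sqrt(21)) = sqrt(21) + 226230509 / 2858310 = 83.73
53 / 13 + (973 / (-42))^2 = 253081 / 468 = 540.77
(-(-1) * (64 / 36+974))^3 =677298787768 / 729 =929079269.91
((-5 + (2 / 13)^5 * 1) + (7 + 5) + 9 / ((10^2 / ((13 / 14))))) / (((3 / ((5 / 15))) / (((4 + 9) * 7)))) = 409128609 / 5712200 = 71.62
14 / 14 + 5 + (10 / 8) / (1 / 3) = 9.75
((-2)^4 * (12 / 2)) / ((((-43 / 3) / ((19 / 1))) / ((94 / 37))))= -514368 / 1591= -323.30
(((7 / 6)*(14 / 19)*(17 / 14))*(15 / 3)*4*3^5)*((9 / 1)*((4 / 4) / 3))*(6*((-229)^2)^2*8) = 38171251725636960 / 19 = 2009013248717734.74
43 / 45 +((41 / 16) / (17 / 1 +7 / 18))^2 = 275737933 / 282150720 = 0.98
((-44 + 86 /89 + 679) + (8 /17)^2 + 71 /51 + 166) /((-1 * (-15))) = 62006636 /1157445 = 53.57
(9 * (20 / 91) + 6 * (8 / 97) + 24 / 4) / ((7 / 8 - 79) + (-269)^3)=-598320 / 1374553654019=-0.00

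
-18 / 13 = -1.38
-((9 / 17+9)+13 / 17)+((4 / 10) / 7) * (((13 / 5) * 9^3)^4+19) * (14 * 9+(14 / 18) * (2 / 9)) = 80083914075064209073 / 860625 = 93053204444519.05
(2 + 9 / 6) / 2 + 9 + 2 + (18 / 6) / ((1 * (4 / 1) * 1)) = 27 / 2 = 13.50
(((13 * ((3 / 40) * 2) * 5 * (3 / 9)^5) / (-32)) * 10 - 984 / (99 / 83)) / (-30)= 47043787 / 1710720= 27.50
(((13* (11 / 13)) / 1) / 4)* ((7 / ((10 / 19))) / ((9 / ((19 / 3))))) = 27797 / 1080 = 25.74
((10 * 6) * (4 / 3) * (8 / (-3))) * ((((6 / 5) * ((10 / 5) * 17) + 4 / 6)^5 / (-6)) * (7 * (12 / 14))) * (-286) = -3408222398257504256 / 455625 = -7480323507835.40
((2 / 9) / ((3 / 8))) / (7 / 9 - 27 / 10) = -160 / 519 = -0.31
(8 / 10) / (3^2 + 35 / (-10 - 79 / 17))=0.12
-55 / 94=-0.59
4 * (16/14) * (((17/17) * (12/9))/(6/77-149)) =-1408/34401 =-0.04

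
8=8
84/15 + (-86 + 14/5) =-388/5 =-77.60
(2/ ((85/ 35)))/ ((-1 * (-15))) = 14/ 255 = 0.05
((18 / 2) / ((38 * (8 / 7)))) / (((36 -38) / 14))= -441 / 304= -1.45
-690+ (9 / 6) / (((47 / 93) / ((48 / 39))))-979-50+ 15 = -1038912 / 611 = -1700.35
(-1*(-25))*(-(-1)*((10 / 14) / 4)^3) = 3125 / 21952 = 0.14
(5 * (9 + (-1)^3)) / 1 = 40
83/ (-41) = -83/ 41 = -2.02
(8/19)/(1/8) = 64/19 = 3.37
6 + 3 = 9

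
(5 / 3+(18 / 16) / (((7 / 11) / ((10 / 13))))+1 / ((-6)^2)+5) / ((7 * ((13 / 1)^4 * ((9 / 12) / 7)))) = 26386 / 70174377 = 0.00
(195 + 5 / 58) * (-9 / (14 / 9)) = -916515 / 812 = -1128.71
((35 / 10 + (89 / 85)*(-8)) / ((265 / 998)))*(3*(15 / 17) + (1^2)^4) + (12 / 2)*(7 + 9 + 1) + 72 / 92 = 315339854 / 8807275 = 35.80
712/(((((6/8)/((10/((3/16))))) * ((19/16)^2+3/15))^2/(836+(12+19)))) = 1204031851.57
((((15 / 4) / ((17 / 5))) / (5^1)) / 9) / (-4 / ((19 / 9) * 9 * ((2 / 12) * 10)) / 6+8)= 475 / 154632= 0.00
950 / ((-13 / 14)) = -13300 / 13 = -1023.08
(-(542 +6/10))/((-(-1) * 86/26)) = -35269/215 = -164.04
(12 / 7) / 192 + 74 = 8289 / 112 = 74.01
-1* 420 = -420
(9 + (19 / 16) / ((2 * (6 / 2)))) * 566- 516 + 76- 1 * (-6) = 229057 / 48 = 4772.02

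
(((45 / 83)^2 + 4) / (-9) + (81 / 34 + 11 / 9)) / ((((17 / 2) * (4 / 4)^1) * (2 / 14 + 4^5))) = 46149691 / 128456213841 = 0.00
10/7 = 1.43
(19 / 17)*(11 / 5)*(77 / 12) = 16093 / 1020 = 15.78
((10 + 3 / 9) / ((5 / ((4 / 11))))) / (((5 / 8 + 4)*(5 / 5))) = 0.16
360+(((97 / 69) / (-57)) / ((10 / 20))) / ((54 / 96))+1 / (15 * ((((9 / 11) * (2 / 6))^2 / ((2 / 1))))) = 64016342 / 176985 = 361.70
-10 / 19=-0.53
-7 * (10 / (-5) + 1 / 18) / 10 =49 / 36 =1.36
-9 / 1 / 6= -1.50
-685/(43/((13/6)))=-8905/258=-34.52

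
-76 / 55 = -1.38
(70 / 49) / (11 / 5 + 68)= 50 / 2457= 0.02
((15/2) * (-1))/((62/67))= -1005/124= -8.10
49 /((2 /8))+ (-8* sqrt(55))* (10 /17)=196- 80* sqrt(55) /17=161.10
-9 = -9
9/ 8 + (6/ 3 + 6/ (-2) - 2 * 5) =-79/ 8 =-9.88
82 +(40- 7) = 115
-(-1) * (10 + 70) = 80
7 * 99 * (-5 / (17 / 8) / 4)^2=69300 / 289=239.79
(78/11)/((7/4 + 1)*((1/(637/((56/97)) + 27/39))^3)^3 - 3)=-270616709339089095621997669429310343562996311714/114491684720383848147768244715499193797056224423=-2.36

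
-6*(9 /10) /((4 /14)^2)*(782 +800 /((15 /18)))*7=-8066331 /10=-806633.10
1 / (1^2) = 1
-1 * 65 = -65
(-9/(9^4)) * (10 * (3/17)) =-10/4131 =-0.00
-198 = -198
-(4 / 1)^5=-1024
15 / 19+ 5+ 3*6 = 452 / 19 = 23.79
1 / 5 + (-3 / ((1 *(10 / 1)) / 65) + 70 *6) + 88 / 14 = 28489 / 70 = 406.99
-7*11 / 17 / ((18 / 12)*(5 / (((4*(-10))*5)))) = 6160 / 51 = 120.78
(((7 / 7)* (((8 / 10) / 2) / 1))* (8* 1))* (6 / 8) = 12 / 5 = 2.40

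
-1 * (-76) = 76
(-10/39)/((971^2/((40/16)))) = -25/36770799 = -0.00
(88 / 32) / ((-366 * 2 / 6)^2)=11 / 59536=0.00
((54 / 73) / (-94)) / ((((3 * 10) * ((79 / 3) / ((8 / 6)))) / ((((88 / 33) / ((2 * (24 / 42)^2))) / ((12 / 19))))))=-931 / 10841960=-0.00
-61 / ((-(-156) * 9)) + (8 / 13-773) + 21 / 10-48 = -5744663 / 7020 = -818.33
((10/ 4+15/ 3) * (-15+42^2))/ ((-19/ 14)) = -183645/ 19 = -9665.53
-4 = -4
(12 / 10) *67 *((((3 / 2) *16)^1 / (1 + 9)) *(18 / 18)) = 4824 / 25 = 192.96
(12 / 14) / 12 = 1 / 14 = 0.07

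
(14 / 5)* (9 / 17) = 126 / 85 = 1.48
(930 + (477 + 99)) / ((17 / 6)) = 9036 / 17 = 531.53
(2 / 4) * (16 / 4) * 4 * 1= 8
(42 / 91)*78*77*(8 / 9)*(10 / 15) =4928 / 3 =1642.67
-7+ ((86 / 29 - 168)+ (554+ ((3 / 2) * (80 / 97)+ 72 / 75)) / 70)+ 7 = -386654469 / 2461375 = -157.09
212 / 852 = 53 / 213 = 0.25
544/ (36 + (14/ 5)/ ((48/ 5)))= 13056/ 871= 14.99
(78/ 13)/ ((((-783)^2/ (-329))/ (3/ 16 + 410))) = -2159227/ 1634904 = -1.32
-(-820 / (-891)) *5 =-4100 / 891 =-4.60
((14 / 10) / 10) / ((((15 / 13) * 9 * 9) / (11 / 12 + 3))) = 4277 / 729000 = 0.01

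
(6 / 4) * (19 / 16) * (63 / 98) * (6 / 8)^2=4617 / 7168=0.64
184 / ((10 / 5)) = 92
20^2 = 400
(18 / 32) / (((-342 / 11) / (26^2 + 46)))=-209 / 16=-13.06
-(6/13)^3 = -216/2197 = -0.10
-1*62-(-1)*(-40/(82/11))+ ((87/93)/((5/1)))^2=-66322569/985025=-67.33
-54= -54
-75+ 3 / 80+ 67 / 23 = -132571 / 1840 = -72.05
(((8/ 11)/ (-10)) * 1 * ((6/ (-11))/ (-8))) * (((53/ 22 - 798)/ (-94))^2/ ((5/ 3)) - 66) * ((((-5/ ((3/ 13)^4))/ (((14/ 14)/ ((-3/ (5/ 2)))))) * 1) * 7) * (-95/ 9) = -623252227673803/ 34929326520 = -17843.24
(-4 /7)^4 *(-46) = -4.90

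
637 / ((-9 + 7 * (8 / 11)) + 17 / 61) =-175.46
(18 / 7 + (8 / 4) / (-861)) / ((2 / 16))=2528 / 123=20.55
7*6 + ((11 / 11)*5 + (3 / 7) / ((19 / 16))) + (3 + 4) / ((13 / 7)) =88404 / 1729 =51.13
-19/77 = -0.25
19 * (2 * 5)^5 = 1900000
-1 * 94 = -94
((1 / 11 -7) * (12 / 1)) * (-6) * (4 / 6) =3648 / 11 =331.64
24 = 24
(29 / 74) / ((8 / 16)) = 29 / 37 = 0.78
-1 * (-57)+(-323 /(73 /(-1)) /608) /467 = 62182001 /1090912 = 57.00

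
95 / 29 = 3.28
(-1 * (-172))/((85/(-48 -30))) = -13416/85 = -157.84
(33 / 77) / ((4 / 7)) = 3 / 4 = 0.75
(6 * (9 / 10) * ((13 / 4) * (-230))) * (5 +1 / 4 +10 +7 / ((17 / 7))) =-9954009 / 136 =-73191.24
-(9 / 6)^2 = -9 / 4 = -2.25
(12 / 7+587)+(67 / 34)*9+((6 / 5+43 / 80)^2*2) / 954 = 220315243199 / 363283200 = 606.46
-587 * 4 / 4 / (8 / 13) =-7631 / 8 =-953.88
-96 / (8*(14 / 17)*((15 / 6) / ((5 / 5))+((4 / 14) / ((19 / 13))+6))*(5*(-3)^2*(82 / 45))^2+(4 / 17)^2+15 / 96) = -16868352 / 67685004607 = -0.00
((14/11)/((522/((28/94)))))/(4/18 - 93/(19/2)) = -931/12264274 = -0.00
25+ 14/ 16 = 25.88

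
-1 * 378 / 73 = -378 / 73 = -5.18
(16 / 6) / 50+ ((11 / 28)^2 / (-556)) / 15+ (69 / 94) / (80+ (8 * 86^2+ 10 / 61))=0.05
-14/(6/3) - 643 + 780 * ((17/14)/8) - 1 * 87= -17321/28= -618.61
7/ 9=0.78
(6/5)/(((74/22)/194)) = 12804/185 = 69.21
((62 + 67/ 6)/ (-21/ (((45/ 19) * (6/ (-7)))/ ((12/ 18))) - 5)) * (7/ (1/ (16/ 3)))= 46095/ 32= 1440.47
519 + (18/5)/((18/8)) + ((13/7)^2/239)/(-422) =12864134481/24710210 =520.60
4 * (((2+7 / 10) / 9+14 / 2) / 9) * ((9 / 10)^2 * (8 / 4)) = 657 / 125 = 5.26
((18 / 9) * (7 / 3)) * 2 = 28 / 3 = 9.33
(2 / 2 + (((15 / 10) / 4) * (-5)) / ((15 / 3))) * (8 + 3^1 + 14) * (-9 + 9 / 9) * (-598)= 74750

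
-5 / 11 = -0.45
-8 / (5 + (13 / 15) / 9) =-135 / 86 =-1.57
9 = 9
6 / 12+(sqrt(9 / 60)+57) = sqrt(15) / 10+115 / 2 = 57.89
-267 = -267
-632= -632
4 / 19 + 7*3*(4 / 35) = 248 / 95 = 2.61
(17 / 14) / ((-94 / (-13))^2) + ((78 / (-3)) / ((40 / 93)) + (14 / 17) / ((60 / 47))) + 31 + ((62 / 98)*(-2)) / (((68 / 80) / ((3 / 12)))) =-6437504137 / 220811640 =-29.15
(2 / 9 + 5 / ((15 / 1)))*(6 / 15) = 2 / 9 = 0.22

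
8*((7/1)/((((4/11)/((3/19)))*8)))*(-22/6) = -847/76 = -11.14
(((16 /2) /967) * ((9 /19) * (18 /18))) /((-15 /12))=-288 /91865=-0.00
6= 6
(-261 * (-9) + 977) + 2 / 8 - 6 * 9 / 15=66453 / 20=3322.65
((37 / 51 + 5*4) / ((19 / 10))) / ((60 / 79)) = 83503 / 5814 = 14.36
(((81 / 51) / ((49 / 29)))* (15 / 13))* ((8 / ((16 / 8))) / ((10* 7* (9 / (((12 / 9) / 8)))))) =87 / 75803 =0.00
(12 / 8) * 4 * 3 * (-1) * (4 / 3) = -24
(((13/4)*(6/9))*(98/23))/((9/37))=23569/621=37.95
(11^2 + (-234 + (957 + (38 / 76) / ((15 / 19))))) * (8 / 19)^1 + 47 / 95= 101497 / 285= 356.13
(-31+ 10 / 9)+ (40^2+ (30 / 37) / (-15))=522829 / 333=1570.06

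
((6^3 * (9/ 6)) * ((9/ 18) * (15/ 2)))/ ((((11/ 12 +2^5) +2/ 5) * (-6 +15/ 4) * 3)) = -10800/ 1999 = -5.40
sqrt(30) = 5.48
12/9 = 4/3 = 1.33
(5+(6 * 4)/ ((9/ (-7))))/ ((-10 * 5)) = 0.27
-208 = -208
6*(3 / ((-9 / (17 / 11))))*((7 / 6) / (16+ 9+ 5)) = -119 / 990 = -0.12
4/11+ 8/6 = 56/33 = 1.70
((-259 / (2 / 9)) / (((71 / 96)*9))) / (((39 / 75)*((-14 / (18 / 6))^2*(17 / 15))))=-1498500 / 109837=-13.64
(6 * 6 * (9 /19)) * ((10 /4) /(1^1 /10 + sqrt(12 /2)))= -8100 /11381 + 81000 * sqrt(6) /11381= 16.72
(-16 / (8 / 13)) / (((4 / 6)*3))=-13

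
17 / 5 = 3.40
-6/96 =-1/16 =-0.06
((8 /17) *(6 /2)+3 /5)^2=4.05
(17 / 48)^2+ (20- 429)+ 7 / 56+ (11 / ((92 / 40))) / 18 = -2405153 / 5888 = -408.48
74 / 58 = 37 / 29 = 1.28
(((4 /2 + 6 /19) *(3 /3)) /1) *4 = 176 /19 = 9.26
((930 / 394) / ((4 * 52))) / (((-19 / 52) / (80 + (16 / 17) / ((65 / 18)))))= -2061996 / 827203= -2.49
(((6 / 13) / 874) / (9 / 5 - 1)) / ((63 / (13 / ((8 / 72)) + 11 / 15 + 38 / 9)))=196 / 153387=0.00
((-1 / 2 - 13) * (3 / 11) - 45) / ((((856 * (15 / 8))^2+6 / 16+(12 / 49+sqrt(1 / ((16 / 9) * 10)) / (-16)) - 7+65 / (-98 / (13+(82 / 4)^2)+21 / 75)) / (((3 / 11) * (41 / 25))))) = -370243792440778773855744 / 43822909373139798994670498195 - 3367025785865952 * sqrt(10) / 219114546865698994973352490975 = -0.00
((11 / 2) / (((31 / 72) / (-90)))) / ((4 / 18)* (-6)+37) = -106920 / 3317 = -32.23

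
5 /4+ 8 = 37 /4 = 9.25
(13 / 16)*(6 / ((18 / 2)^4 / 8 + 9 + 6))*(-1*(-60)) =780 / 2227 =0.35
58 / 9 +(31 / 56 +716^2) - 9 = 258377615 / 504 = 512654.00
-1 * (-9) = 9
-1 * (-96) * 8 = 768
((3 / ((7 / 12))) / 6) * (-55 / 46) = -165 / 161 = -1.02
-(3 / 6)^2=-1 / 4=-0.25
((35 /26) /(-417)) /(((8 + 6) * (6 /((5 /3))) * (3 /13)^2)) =-325 /270216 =-0.00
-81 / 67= -1.21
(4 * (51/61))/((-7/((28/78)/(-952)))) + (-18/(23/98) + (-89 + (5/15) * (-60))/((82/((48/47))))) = -19203062875/246025871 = -78.05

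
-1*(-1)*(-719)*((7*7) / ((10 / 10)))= -35231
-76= -76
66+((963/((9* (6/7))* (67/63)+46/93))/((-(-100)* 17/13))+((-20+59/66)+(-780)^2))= 1353068519149739/2223804000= 608447.74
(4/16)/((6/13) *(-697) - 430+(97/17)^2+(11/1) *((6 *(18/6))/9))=-3757/10476548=-0.00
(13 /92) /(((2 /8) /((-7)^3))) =-193.87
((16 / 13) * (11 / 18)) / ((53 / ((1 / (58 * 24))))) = 11 / 1078974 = 0.00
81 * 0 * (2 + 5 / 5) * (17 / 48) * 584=0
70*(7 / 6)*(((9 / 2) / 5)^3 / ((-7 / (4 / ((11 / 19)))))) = -32319 / 550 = -58.76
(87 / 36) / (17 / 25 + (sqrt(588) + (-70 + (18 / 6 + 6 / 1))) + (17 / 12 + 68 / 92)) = -6692227775 / 133073496889- 1610805000 *sqrt(3) / 133073496889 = -0.07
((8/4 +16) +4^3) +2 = 84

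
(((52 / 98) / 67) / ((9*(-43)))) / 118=-0.00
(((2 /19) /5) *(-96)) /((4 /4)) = -192 /95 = -2.02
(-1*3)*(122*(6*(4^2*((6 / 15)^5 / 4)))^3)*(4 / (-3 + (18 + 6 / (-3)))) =-663169794048 / 396728515625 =-1.67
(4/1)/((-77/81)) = -324/77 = -4.21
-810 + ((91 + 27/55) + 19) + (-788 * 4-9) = -212328/55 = -3860.51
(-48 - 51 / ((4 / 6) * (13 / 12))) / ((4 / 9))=-6939 / 26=-266.88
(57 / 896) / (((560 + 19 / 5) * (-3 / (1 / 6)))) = -95 / 15154944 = -0.00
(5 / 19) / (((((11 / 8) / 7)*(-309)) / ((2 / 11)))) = -560 / 710391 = -0.00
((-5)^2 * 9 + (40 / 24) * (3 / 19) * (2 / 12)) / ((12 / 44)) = 282205 / 342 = 825.16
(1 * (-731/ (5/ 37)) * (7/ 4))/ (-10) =189329/ 200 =946.64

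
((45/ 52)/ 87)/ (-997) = -0.00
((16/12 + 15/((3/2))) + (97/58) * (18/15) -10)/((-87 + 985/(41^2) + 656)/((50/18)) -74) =12212465/479145192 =0.03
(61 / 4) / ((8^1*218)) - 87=-606851 / 6976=-86.99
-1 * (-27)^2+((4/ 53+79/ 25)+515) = -210.76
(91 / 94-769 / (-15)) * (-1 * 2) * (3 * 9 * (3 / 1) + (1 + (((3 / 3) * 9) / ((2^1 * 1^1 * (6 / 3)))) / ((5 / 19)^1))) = -133381961 / 14100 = -9459.71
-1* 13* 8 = -104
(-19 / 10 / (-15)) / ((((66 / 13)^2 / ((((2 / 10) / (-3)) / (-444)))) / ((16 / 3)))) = 3211 / 815933250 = 0.00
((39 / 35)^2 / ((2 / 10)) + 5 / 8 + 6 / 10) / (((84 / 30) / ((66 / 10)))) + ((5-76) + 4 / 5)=-1445511 / 27440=-52.68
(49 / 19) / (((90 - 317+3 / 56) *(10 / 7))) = -9604 / 1207355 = -0.01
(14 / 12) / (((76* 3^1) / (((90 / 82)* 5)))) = 175 / 6232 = 0.03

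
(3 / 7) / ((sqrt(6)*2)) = sqrt(6) / 28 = 0.09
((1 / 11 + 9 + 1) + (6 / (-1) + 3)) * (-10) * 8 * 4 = -24960 / 11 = -2269.09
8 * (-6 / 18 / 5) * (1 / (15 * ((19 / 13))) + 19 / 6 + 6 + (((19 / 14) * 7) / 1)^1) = -42664 / 4275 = -9.98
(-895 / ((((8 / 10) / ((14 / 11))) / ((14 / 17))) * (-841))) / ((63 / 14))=438550 / 1415403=0.31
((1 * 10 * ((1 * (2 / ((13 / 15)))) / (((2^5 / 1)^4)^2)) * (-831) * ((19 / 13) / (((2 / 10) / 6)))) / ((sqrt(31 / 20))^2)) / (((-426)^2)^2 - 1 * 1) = -3552525 / 237135532865234912935936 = -0.00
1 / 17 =0.06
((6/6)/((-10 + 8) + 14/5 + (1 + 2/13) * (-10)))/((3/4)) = -130/1047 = -0.12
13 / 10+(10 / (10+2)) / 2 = 103 / 60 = 1.72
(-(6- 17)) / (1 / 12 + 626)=12 / 683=0.02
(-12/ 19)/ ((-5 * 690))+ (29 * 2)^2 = 36751702/ 10925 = 3364.00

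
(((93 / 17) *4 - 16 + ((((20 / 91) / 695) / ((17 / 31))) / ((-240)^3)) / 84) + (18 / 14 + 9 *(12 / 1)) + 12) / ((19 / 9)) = 7938458970623969 / 131785984512000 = 60.24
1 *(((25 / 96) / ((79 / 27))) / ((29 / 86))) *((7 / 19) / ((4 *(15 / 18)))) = 40635 / 1392928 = 0.03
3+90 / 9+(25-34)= 4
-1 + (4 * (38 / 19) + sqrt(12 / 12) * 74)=81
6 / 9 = 2 / 3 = 0.67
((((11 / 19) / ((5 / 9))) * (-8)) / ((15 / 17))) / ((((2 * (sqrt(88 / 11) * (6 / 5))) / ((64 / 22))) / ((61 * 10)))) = -33184 * sqrt(2) / 19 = -2469.96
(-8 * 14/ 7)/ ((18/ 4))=-32/ 9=-3.56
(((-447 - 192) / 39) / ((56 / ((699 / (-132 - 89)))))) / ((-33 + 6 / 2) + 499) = 148887 / 75456472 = 0.00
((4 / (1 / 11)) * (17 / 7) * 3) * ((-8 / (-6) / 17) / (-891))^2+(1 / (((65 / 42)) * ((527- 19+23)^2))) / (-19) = 261778586 / 110764838829645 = 0.00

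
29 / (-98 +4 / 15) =-435 / 1466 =-0.30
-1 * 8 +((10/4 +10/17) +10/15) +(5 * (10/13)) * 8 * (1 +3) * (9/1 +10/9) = 379501/306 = 1240.20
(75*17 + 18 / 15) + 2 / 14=44672 / 35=1276.34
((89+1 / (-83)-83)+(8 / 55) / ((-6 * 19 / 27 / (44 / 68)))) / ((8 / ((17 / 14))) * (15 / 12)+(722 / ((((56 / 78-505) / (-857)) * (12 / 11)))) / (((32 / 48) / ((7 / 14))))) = 125816407112 / 17964501955385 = 0.01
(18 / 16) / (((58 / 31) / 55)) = 15345 / 464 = 33.07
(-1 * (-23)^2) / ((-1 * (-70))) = -529 / 70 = -7.56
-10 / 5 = -2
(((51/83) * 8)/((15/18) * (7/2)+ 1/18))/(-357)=-288/62167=-0.00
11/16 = 0.69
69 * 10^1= 690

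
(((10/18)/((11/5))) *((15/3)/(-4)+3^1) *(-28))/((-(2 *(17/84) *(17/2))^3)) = 80673600/265513259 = 0.30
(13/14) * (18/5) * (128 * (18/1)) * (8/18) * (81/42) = 1617408/245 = 6601.67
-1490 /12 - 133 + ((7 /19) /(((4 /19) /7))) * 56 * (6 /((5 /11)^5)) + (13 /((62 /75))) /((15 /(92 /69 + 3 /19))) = 1169908004197 /5521875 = 211867.89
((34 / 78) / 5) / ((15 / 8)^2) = 1088 / 43875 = 0.02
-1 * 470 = -470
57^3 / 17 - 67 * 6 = 178359 / 17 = 10491.71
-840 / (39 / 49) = -13720 / 13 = -1055.38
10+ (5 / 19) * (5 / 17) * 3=3305 / 323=10.23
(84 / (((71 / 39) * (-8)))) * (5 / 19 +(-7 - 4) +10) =5733 / 1349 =4.25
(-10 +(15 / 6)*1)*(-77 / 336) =55 / 32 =1.72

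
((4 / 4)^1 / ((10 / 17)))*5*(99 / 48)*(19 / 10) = 33.31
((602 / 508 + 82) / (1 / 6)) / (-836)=-63387 / 106172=-0.60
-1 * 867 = -867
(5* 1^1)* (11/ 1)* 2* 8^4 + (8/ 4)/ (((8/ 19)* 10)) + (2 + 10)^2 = 18028179/ 40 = 450704.48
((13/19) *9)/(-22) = -117/418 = -0.28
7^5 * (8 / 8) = 16807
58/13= 4.46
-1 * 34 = -34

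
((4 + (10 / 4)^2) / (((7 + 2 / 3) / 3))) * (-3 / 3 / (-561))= 123 / 17204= 0.01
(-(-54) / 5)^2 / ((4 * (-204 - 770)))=-729 / 24350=-0.03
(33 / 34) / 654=11 / 7412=0.00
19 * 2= 38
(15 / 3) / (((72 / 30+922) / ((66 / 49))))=825 / 113239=0.01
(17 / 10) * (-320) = -544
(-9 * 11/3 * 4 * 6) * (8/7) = -6336/7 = -905.14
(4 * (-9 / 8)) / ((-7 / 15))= 135 / 14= 9.64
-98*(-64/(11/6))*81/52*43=32768064/143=229147.30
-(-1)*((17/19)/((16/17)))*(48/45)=289/285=1.01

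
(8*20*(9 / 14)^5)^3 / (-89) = -25736391511831125 / 422532974384927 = -60.91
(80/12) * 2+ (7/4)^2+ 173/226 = 93083/5424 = 17.16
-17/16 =-1.06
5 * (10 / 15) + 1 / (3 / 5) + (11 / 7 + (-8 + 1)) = -3 / 7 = -0.43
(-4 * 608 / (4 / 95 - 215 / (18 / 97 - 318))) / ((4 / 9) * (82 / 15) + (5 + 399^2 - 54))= -120192206400 / 5652220261547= -0.02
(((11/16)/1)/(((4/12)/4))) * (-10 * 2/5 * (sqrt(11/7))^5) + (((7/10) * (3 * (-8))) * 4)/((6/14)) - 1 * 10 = -834/5 - 3993 * sqrt(77)/343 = -268.95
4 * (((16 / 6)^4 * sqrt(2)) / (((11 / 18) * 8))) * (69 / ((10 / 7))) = 329728 * sqrt(2) / 165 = 2826.10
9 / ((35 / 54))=486 / 35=13.89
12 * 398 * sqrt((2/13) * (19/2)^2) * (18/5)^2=14700528 * sqrt(26)/325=230640.86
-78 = -78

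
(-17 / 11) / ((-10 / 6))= 0.93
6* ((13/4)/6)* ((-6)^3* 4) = -2808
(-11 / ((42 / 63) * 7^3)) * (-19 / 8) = 0.11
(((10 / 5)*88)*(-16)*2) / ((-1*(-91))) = -5632 / 91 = -61.89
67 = 67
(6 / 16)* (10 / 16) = 15 / 64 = 0.23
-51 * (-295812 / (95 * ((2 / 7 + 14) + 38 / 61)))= 1073649654 / 100795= 10651.81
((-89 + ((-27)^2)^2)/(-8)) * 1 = -66419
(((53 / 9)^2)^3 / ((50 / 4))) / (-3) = -44328722258 / 39858075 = -1112.16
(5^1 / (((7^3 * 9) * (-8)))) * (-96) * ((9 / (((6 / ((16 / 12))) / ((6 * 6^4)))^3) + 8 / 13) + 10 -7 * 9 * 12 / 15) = 574946953016 / 637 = 902585483.54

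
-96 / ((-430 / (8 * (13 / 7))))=4992 / 1505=3.32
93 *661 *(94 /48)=963077 /8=120384.62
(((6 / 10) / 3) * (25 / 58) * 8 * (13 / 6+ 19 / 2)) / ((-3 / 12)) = -2800 / 87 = -32.18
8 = 8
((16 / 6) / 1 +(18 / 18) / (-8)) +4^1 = 157 / 24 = 6.54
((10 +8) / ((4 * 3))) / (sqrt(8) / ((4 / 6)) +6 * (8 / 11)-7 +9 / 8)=17556 / 121703 +34848 * sqrt(2) / 121703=0.55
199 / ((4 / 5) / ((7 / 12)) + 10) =35 / 2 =17.50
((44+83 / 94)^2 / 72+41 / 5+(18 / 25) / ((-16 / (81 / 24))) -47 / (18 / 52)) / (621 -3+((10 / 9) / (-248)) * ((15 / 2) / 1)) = -2007427847 / 12436228200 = -0.16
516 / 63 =172 / 21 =8.19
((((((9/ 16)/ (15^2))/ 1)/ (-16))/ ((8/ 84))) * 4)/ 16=-21/ 51200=-0.00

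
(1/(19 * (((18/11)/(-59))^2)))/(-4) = -421201/24624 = -17.11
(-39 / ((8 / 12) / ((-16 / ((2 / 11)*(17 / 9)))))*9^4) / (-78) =-229249.06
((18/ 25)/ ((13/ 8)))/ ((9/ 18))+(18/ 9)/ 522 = 75493/ 84825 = 0.89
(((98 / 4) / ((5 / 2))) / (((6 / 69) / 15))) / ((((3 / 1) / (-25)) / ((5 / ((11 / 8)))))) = -563500 / 11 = -51227.27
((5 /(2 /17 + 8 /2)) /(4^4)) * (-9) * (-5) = 765 /3584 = 0.21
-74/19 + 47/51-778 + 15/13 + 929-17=1665080/12597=132.18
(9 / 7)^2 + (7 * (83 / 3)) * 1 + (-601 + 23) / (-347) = 10048030 / 51009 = 196.99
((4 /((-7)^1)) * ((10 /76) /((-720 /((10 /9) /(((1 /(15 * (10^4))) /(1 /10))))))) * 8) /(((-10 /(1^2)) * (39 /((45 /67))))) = -25000 /1042587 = -0.02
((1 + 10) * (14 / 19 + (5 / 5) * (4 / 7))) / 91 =1914 / 12103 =0.16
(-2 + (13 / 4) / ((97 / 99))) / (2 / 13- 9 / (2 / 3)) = -6643 / 67318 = -0.10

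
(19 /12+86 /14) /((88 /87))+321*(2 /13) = 166051 /2912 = 57.02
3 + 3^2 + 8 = 20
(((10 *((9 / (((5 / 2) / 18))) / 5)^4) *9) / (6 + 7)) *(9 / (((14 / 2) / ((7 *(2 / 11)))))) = 3570467226624 / 11171875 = 319594.27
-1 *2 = -2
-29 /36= -0.81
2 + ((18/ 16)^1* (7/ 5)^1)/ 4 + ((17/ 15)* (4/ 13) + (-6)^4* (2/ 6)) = 434.74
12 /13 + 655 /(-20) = -1655 /52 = -31.83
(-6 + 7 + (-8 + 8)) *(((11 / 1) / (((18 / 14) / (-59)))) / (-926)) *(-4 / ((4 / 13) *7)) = -1.01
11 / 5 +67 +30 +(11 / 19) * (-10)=8874 / 95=93.41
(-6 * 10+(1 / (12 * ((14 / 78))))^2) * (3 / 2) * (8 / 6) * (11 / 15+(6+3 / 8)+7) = -79352603 / 47040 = -1686.92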